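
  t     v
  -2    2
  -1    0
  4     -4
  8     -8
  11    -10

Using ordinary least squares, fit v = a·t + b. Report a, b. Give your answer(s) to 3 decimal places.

From the data, Σt·t = 206, Σt = 20, Σ1 = 5.
Right-hand side: Σt·v = -194, Σv = -20.
AᵀA·[a, b]ᵀ = Aᵀv becomes [[206, 20]; [20, 5]]·[a, b]ᵀ = [-194, -20]ᵀ.
Determinant 206·5 − 20² = 630.
a = ((-194)·5 − 20·(-20))/630 = -19/21; b = (206·(-20) − 20·(-194))/630 = -8/21.

a = -0.905, b = -0.381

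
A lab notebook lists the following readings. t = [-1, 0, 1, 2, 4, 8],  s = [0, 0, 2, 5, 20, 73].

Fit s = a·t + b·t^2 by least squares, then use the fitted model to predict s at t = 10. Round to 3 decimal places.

The normal equations are: 86·a + 584·b = 676;  584·a + 4370·b = 5014.
det = 86·4370 − 584² = 34764.
a = (676·4370 − 584·5014)/34764 = 2162/2897; b = (86·5014 − 584·676)/34764 = 3035/2897.
At t = 10: ŝ = (2162/2897)·(10) + (3035/2897)·(100) = 325120/2897.

ŝ = 112.226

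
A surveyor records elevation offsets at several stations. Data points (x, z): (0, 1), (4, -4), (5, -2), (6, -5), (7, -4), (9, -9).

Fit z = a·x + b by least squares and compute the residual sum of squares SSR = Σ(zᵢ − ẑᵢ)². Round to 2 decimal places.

From the data, Σx·x = 207, Σx = 31, Σ1 = 6.
Right-hand side: Σx·z = -165, Σz = -23.
Eliminating b: 6·(row 1) − 31·(row 2) gives 281·a = 6·(-165) − 31·(-23) = -277, so a = -277/281.
Then b = ((-23) − 31·(-277/281))/6 = 354/281.
Residuals: -73/281, -370/281, 469/281, -97/281, 461/281, -390/281; SSR = 2620/281.

SSR = 9.32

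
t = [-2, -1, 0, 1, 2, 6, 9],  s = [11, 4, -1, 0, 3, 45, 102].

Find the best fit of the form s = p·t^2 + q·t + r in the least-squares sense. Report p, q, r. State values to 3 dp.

Compute the Gram sums: Σt^2·t^2 = 7891, Σt^2·t = 945, Σt^2 = 127, Σt·t = 127, Σt = 15, Σ1 = 7.
Moment sums: Σt^2·s = 9942, Σt·s = 1168, Σs = 164.
AᵀA·[p, q, r]ᵀ = Aᵀs becomes [[7891, 945, 127]; [945, 127, 15]; [127, 15, 7]]·[p, q, r]ᵀ = [9942, 1168, 164]ᵀ.
Inverting the 3×3 Gram matrix, [p, q, r]ᵀ = [194938/135129, -73173/45043, 99545/135129]ᵀ.

p = 1.443, q = -1.625, r = 0.737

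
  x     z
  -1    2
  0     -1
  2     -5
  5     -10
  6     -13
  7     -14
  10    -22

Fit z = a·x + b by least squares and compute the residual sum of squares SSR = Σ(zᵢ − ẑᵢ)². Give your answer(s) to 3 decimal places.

Entries of AᵀA: Σx·x = 215, Σx = 29, Σ1 = 7.
Right-hand side: Σx·z = -458, Σz = -63.
So AᵀA·[a, b]ᵀ = Aᵀz: [[215, 29]; [29, 7]]·[a, b]ᵀ = [-458, -63]ᵀ.
Eliminating b: 7·(row 1) − 29·(row 2) gives 664·a = 7·(-458) − 29·(-63) = -1379, so a = -1379/664.
Then b = ((-63) − 29·(-1379/664))/7 = -263/664.
Residuals: 53/166, -401/664, -299/664, 259/332, -95/664, 155/166, -555/664; SSR = 1905/664.

SSR = 2.869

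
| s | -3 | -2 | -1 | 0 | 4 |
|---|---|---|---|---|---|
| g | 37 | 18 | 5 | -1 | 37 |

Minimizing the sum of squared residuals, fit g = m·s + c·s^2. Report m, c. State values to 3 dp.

m = -2.996, c = 3.068

Normal-equation sums: Σs·s = 30, Σs·s^2 = 28, Σs^2·s^2 = 354.
Right-hand side: Σs·g = -4, Σs^2·g = 1002.
Normal equations: [[30, 28]; [28, 354]]·[m, c]ᵀ = [-4, 1002]ᵀ.
Determinant 30·354 − 28² = 9836.
m = ((-4)·354 − 28·1002)/9836 = -7368/2459; c = (30·1002 − 28·(-4))/9836 = 7543/2459.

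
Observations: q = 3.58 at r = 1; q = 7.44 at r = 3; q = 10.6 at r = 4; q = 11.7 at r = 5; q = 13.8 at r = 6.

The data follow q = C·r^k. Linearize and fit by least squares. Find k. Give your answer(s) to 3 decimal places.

With ln qᵢ as the transformed response and ln rᵢ as the regressor:
Σln r = 5.8861, Σ(ln r)² = 8.9295, Σln q = 10.7273, Σln r·ln q = 14.1389.
Equations: 8.9295·k + 5.8861·ln C = 14.1389;  5.8861·k + 5·ln C = 10.7273.
Slope k = (n·Σln r·ln q − Σln r·Σln q)/(n·Σ(ln r)² − (Σln r)²) = (5·14.1389 − 5.8861·10.7273)/10.0010 = 0.75517; ln C = (Σln q − k·Σln r)/n = 1.25647.

k = 0.755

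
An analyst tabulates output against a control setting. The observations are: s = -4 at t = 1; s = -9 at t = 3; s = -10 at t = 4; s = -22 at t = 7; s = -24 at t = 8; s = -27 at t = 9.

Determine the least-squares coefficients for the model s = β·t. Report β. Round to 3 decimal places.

Setting ∂/∂β … = 0 gives: 220·β = -660.
β = (-660)/220 = -3.

β = -3.000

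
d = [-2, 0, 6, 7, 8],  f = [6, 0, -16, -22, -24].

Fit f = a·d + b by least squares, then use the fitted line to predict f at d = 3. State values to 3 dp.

Normal-equation sums: Σd·d = 153, Σd = 19, Σ1 = 5.
For Xᵀf: Σd·f = -454, Σf = -56.
Determinant 153·5 − 19² = 404.
a = ((-454)·5 − 19·(-56))/404 = -603/202; b = (153·(-56) − 19·(-454))/404 = 29/202.
At d = 3: f̂ = (-603/202)·(3) + (29/202)·(1) = -890/101.

f̂ = -8.812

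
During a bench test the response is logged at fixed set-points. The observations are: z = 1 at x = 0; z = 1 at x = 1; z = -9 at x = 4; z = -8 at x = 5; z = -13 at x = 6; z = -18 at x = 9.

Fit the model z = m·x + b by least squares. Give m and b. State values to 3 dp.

With design matrix A, AᵀA = [[159, 25]; [25, 6]] and Aᵀz = [-315, -46]ᵀ.
Eliminating b: 6·(row 1) − 25·(row 2) gives 329·m = 6·(-315) − 25·(-46) = -740, so m = -740/329.
Then b = ((-46) − 25·(-740/329))/6 = 561/329.

m = -2.249, b = 1.705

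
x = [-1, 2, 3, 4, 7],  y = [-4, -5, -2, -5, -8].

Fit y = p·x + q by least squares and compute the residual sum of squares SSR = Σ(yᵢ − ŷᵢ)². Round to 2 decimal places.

The normal equations are: 79·p + 15·q = -88;  15·p + 5·q = -24.
(Σx·x = 79, Σx = 15, Σ1 = 5, Σx·y = -88, Σy = -24.)
det = 79·5 − 15² = 170.
p = ((-88)·5 − 15·(-24))/170 = -8/17; q = (79·(-24) − 15·(-88))/170 = -288/85.
Residuals: -92/85, -57/85, 14/5, 23/85, -112/85; SSR = 958/85.

SSR = 11.27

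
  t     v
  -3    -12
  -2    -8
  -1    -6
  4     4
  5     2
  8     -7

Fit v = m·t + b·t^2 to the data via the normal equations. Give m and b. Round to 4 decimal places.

With design matrix X, XᵀX = [[119, 665]; [665, 5075]] and Xᵀv = [28, -480]ᵀ.
Δ = 119·5075 − 665² = 161700.
m = (28·5075 − 665·(-480))/161700 = 659/231; b = (119·(-480) − 665·28)/161700 = -541/1155.

m = 2.8528, b = -0.4684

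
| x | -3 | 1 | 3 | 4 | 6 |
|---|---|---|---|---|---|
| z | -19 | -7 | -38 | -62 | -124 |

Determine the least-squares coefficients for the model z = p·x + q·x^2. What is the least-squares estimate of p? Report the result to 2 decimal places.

Normal-equation sums: Σx·x = 71, Σx·x^2 = 281, Σx^2·x^2 = 1715.
Moment sums: Σx·z = -1056, Σx^2·z = -5976.
Normal equations: [[71, 281]; [281, 1715]]·[p, q]ᵀ = [-1056, -5976]ᵀ.
det = 71·1715 − 281² = 42804.
p = ((-1056)·1715 − 281·(-5976))/42804 = -10982/3567; q = (71·(-5976) − 281·(-1056))/42804 = -10630/3567.

p = -3.08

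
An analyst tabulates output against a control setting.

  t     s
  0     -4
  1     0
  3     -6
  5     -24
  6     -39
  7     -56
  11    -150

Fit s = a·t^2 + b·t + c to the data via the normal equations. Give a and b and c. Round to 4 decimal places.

Compute the Gram sums: Σt^2·t^2 = 19045, Σt^2·t = 2043, Σt^2 = 241, Σt·t = 241, Σt = 33, Σ1 = 7.
Moment sums: Σt^2·s = -22952, Σt·s = -2414, Σs = -279.
So XᵀX·[a, b, c]ᵀ = Xᵀs: [[19045, 2043, 241]; [2043, 241, 33]; [241, 33, 7]]·[a, b, c]ᵀ = [-22952, -2414, -279]ᵀ.
Row-reducing yields a = -21881/14574, b = 343743/111734, c = -63934/23943.

a = -1.5014, b = 3.0764, c = -2.6703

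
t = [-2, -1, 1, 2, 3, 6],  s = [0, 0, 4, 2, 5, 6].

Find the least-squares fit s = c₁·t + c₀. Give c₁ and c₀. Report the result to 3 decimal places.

Compute the Gram sums: Σt·t = 55, Σt = 9, Σ1 = 6.
Right-hand side: Σt·s = 59, Σs = 17.
XᵀX·[c₁, c₀]ᵀ = Xᵀs becomes [[55, 9]; [9, 6]]·[c₁, c₀]ᵀ = [59, 17]ᵀ.
Eliminating c₀: 6·(row 1) − 9·(row 2) gives 249·c₁ = 6·59 − 9·17 = 201, so c₁ = 67/83.
Then c₀ = (17 − 9·(67/83))/6 = 404/249.

c₁ = 0.807, c₀ = 1.622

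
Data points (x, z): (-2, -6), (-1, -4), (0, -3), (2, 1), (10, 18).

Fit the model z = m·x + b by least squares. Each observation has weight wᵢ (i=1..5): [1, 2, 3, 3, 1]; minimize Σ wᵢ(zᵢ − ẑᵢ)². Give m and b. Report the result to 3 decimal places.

m = 2.012, b = -2.614

The normal equations are: 118·m + 12·b = 206;  12·m + 10·b = -2.
det = 118·10 − 12² = 1036.
m = (206·10 − 12·(-2))/1036 = 521/259; b = (118·(-2) − 12·206)/1036 = -677/259.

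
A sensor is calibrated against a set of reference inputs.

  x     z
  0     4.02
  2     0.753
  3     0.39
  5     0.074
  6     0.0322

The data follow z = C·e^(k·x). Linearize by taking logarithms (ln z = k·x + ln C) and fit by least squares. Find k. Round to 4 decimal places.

Let Y = ln z. Fitting Y = k·x + ln C by least squares:
AᵀA = [[74.0000, 16.0000]; [16.0000, 5]], rhs = [-37.0254, -5.8735]ᵀ  (here Σx = 16.0000, Σ(x)² = 74.0000, Σln z = -5.8735, Σx·ln z = -37.0254).
Slope k = (n·Σx·ln z − Σx·Σln z)/(n·Σ(x)² − (Σx)²) = (5·-37.0254 − 16.0000·-5.8735)/114.0000 = -0.79957; ln C = (Σln z − k·Σx)/n = 1.38393.

k = -0.7996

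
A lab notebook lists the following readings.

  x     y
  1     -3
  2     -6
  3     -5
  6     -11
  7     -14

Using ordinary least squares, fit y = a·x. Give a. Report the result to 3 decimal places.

a = -1.960

Setting ∂/∂a … = 0 gives: 99·a = -194.
(Σx·x = 99, Σx·y = -194.)
Hence a = -194 / 99 ≈ -1.9596.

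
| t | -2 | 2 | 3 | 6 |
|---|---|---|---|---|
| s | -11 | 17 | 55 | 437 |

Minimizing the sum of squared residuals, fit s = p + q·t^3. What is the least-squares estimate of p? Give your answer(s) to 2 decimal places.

Entries of AᵀA: Σ1 = 4, Σt^3 = 243, Σt^3·t^3 = 47513.
And Σs = 498, Σt^3·s = 96101.
Normal equations: [[4, 243]; [243, 47513]]·[p, q]ᵀ = [498, 96101]ᵀ.
Δ = 4·47513 − 243² = 131003.
p = (498·47513 − 243·96101)/131003 = 308931/131003; q = (4·96101 − 243·498)/131003 = 263390/131003.

p = 2.36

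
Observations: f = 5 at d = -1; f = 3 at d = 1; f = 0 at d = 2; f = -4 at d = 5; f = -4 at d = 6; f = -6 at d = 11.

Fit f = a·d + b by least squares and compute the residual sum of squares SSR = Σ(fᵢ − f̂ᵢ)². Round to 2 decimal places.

Compute the Gram sums: Σd·d = 188, Σd = 24, Σ1 = 6.
Right-hand side: Σd·f = -112, Σf = -6.
Eliminating b: 6·(row 1) − 24·(row 2) gives 552·a = 6·(-112) − 24·(-6) = -528, so a = -22/23.
Then b = ((-6) − 24·(-22/23))/6 = 65/23.
Residuals: 28/23, 26/23, -21/23, -47/23, -25/23, 39/23; SSR = 272/23.

SSR = 11.83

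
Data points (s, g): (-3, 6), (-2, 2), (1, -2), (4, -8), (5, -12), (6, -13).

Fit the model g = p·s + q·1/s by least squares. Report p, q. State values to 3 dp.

p = -2.206, q = 1.118

The normal system MᵀM·[p, q]ᵀ = Mᵀg is [[91, 6]; [6, 5369/3600]]·[p, q]ᵀ = [-194, -347/30]ᵀ.
Eliminating q: (5369/3600)·(row 1) − 6·(row 2) gives (358979/3600)·p = (5369/3600)·(-194) − 6·(-347/30) = -395873/1800, so p = -791746/358979.
Then q = ((-347/30) − 6·(-791746/358979))/(5369/3600) = 401160/358979.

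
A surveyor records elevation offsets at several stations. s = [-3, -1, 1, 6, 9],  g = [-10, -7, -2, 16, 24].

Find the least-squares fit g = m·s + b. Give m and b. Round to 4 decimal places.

m = 2.9899, b = -2.9758

With design matrix M, MᵀM = [[128, 12]; [12, 5]] and Mᵀg = [347, 21]ᵀ.
det = 128·5 − 12² = 496.
m = (347·5 − 12·21)/496 = 1483/496; b = (128·21 − 12·347)/496 = -369/124.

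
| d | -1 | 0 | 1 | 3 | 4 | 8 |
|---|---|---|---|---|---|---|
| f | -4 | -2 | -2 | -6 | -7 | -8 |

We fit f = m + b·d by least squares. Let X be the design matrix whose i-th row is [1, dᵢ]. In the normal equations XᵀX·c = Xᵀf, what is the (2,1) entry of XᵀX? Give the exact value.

Row 2 ↔ basis d, column 1 ↔ basis 1, so (XᵀX)_{2,1} = Σᵢ d = (-1)·(1) + (0)·(1) + (1)·(1) + (3)·(1) + (4)·(1) + (8)·(1) = 15.

15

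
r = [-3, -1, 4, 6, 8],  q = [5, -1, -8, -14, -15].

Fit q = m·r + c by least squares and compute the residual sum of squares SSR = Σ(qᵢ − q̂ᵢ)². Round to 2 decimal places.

Normal-equation sums: Σr·r = 126, Σr = 14, Σ1 = 5.
For Mᵀq: Σr·q = -250, Σq = -33.
det = 126·5 − 14² = 434.
m = ((-250)·5 − 14·(-33))/434 = -394/217; c = (126·(-33) − 14·(-250))/434 = -47/31.
Residuals: 232/217, -282/217, 169/217, -345/217, 226/217; SSR = 1530/217.

SSR = 7.05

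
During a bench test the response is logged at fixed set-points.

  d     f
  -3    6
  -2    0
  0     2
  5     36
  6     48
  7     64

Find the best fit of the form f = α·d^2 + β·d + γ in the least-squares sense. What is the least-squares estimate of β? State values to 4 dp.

β = 1.7970

Sums needed: Σd^2·d^2 = 4419, Σd^2·d = 649, Σd^2 = 123, Σd·d = 123, Σd = 13, Σ1 = 6.
And Σd^2·f = 5818, Σd·f = 898, Σf = 156.
So AᵀA·[α, β, γ]ᵀ = Aᵀf: [[4419, 649, 123]; [649, 123, 13]; [123, 13, 6]]·[α, β, γ]ᵀ = [5818, 898, 156]ᵀ.
Row-reducing yields α = 10279/10092, β = 6045/3364, γ = 3095/2523.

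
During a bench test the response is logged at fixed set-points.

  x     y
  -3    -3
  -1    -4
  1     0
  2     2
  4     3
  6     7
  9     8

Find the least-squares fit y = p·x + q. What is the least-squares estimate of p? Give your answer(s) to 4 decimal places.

The normal system AᵀA·[p, q]ᵀ = Aᵀy is [[148, 18]; [18, 7]]·[p, q]ᵀ = [143, 13]ᵀ.
Eliminating q: 7·(row 1) − 18·(row 2) gives 712·p = 7·143 − 18·13 = 767, so p = 767/712.
Then q = (13 − 18·(767/712))/7 = -325/356.

p = 1.0772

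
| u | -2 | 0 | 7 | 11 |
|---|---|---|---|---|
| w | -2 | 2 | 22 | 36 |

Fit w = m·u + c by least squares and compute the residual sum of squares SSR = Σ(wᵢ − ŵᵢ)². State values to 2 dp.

SSR = 4.42

XᵀX·[m, c]ᵀ = Xᵀw reads: 174·m + 16·c = 554;  16·m + 4·c = 58.
Eliminating c: 4·(row 1) − 16·(row 2) gives 440·m = 4·554 − 16·58 = 1288, so m = 161/55.
Then c = (58 − 16·(161/55))/4 = 307/110.
Residuals: 117/110, -87/110, -141/110, 111/110; SSR = 243/55.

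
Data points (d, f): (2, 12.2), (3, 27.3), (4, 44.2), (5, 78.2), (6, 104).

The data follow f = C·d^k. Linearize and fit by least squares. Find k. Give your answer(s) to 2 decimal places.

k = 1.97

Linearized form: ln f = k·ln d + ln C. From the 5 transformed points,
XᵀX = [[9.4099, 6.5793]; [6.5793, 5]], rhs = [25.9567, 18.6007]ᵀ  (here Σln d = 6.5793, Σ(ln d)² = 9.4099, Σln f = 18.6007, Σln d·ln f = 25.9567).
Solving (det = 3.7630): k = 1.96785, ln C = 1.13075.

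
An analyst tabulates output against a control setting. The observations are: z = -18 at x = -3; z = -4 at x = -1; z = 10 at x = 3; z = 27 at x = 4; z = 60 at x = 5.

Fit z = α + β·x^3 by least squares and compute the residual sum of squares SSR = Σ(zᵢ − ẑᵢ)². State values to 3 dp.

With design matrix M, MᵀM = [[5, 188]; [188, 21180]] and Mᵀz = [75, 9988]ᵀ.
det = 5·21180 − 188² = 70556.
α = (75·21180 − 188·9988)/70556 = -72311/17639; β = (5·9988 − 188·75)/70556 = 8960/17639.
Residuals: -3271/17639, 10715/17639, 6781/17639, -24876/17639, 10651/17639; SSR = 51236/17639.

SSR = 2.905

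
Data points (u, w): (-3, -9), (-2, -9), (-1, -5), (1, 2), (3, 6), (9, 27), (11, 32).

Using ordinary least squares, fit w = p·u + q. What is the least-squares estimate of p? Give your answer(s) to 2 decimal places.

p = 3.07

From the data, Σu·u = 226, Σu = 18, Σ1 = 7.
Right-hand side: Σu·w = 665, Σw = 44.
det = 226·7 − 18² = 1258.
p = (665·7 − 18·44)/1258 = 3863/1258; q = (226·44 − 18·665)/1258 = -1013/629.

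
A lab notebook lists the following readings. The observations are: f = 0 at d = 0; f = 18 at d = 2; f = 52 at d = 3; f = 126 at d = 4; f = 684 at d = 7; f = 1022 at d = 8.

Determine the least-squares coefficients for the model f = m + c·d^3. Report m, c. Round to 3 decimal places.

Compute the Gram sums: Σ1 = 6, Σd^3 = 954, Σd^3·d^3 = 384682.
Right-hand side: Σf = 1902, Σd^3·f = 767488.
Normal equations: [[6, 954]; [954, 384682]]·[m, c]ᵀ = [1902, 767488]ᵀ.
det = 6·384682 − 954² = 1397976.
m = (1902·384682 − 954·767488)/1397976 = -43199/116498; c = (6·767488 − 954·1902)/1397976 = 232535/116498.

m = -0.371, c = 1.996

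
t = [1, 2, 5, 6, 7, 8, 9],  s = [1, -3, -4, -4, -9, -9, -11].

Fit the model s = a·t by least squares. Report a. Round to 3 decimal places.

The normal system MᵀM·[a]ᵀ = Mᵀs is [[260]]·[a]ᵀ = [-283]ᵀ.
a = (-283)/260 = -1.08846.

a = -1.088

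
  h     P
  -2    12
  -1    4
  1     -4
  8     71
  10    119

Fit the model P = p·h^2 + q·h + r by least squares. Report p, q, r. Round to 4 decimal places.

Normal-equation sums: Σh^2·h^2 = 14114, Σh^2·h = 1504, Σh^2 = 170, Σh·h = 170, Σh = 16, Σ1 = 5.
Right-hand side: Σh^2·P = 16492, Σh·P = 1726, ΣP = 202.
Normal equations: [[14114, 1504, 170]; [1504, 170, 16]; [170, 16, 5]]·[p, q, r]ᵀ = [16492, 1726, 202]ᵀ.
Inverting the 3×3 Gram matrix, [p, q, r]ᵀ = [44548/28533, -33563/9511, -39694/28533]ᵀ.

p = 1.5613, q = -3.5289, r = -1.3912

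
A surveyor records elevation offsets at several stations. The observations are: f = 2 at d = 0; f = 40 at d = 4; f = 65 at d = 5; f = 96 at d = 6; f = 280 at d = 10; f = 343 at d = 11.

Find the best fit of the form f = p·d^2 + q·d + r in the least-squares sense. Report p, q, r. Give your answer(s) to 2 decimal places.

p = 3.06, q = -2.75, r = 2.05

From the data, Σd^2·d^2 = 26818, Σd^2·d = 2736, Σd^2 = 298, Σd·d = 298, Σd = 36, Σ1 = 6.
For Xᵀf: Σd^2·f = 75224, Σd·f = 7634, Σf = 826.
So XᵀX·[p, q, r]ᵀ = Xᵀf: [[26818, 2736, 298]; [2736, 298, 36]; [298, 36, 6]]·[p, q, r]ᵀ = [75224, 7634, 826]ᵀ.
Solving the 3×3 system (Gaussian elimination) gives p = 199201/65038, q = -89456/32519, r = 133387/65038.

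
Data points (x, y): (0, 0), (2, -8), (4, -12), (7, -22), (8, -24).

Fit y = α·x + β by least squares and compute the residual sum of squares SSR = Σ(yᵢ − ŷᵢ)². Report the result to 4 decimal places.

Sums needed: Σx·x = 133, Σx = 21, Σ1 = 5.
Right-hand side: Σx·y = -410, Σy = -66.
Eliminating β: 5·(row 1) − 21·(row 2) gives 224·α = 5·(-410) − 21·(-66) = -664, so α = -83/28.
Then β = ((-66) − 21·(-83/28))/5 = -3/4.
Residuals: 3/4, -37/28, 17/28, -1/2, 13/28; SSR = 22/7.

SSR = 3.1429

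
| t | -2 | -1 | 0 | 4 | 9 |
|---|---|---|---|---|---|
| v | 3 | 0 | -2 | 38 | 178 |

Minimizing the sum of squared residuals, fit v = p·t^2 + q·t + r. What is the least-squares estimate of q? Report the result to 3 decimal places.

q = 1.709

The normal equations are: 6834·p + 784·q + 102·r = 15038;  784·p + 102·q + 10·r = 1748;  102·p + 10·q + 5·r = 217.
Row-reducing yields p = 134998/66703, q = 114011/66703, r = -87071/66703.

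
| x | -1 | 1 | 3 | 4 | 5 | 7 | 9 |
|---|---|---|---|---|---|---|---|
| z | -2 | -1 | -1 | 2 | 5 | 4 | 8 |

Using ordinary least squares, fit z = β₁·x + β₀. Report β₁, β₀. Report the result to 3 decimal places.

β₁ = 1.014, β₀ = -1.914

Compute the Gram sums: Σx·x = 182, Σx = 28, Σ1 = 7.
And Σx·z = 131, Σz = 15.
Normal equations: [[182, 28]; [28, 7]]·[β₁, β₀]ᵀ = [131, 15]ᵀ.
Eliminating β₀: 7·(row 1) − 28·(row 2) gives 490·β₁ = 7·131 − 28·15 = 497, so β₁ = 71/70.
Then β₀ = (15 − 28·(71/70))/7 = -67/35.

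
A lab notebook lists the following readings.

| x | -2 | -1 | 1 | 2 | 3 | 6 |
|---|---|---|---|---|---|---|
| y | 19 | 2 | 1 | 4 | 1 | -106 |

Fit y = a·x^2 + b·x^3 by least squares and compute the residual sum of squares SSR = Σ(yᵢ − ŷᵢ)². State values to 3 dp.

Setting ∂/∂a … = 0 gives: 1411·a + 8019·b = -3712;  8019·a + 47515·b = -22990.
Determinant 1411·47515 − 8019² = 2739304.
a = ((-3712)·47515 − 8019·(-22990))/2739304 = 3990565/1369652; b = (1411·(-22990) − 8019·(-3712))/2739304 = -1336181/1369652.
Residuals: -157080/342413, -1293721/684826, -321183/342413, 51449/342413, 765727/684826, -57089/342413; SSR = 4081339/684826.

SSR = 5.960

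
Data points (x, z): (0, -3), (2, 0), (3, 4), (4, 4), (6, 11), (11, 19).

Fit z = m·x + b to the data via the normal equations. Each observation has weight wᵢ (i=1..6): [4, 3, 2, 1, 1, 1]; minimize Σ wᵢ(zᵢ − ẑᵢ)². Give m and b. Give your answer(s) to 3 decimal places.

With design matrix A, AᵀWA = [[203, 33]; [33, 12]] and AᵀWz = [315, 30]ᵀ.
Eliminating b: 12·(row 1) − 33·(row 2) gives 1347·m = 12·315 − 33·30 = 2790, so m = 930/449.
Then b = (30 − 33·(930/449))/12 = -1435/449.

m = 2.071, b = -3.196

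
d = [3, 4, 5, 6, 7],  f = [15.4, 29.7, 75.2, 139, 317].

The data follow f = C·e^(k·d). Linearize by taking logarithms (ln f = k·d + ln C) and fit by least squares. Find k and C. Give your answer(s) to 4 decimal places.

k = 0.7592, C = 1.5397

Taking logs, ln f = k·d + ln C, so regress ln f on d.
Σd = 25.0000, Σ(d)² = 135.0000, Σln f = 21.1390, Σd·ln f = 113.2876.
Equations: 135.0000·k + 25.0000·ln C = 113.2876;  25.0000·k + 5·ln C = 21.1390.
Solving (det = 50.0000): k = 0.75924, ln C = 0.43161, so C = exp(0.43161) = 1.53974.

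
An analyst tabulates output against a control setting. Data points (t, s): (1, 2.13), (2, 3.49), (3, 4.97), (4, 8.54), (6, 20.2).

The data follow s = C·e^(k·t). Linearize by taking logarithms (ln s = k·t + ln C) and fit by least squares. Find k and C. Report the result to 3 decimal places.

Linearized form: ln s = k·t + ln C. From the 5 transformed points,
Σt = 16.0000, Σ(t)² = 66.0000, Σln s = 8.7599, Σt·ln s = 34.6793.
Equations: 66.0000·k + 16.0000·ln C = 34.6793;  16.0000·k + 5·ln C = 8.7599.
Solving (det = 74.0000): k = 0.44917, ln C = 0.31464, so C = exp(0.31464) = 1.36977.

k = 0.449, C = 1.370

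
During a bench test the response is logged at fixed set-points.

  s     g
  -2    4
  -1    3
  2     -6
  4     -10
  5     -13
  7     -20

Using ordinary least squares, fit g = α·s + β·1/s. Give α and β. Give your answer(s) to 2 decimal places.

α = -2.72, β = 0.23

MᵀM·[α, β]ᵀ = Mᵀg reads: 99·α + 6·β = -268;  6·α + (31809/19600)·β = -1117/70.
Δ = 99·(31809/19600) − 6² = 2443491/19600.
α = ((-268)·(31809/19600) − 6·(-1117/70))/(2443491/19600) = -2216084/814497; β = (99·(-1117/70) − 6·(-268))/(2443491/19600) = 184520/814497.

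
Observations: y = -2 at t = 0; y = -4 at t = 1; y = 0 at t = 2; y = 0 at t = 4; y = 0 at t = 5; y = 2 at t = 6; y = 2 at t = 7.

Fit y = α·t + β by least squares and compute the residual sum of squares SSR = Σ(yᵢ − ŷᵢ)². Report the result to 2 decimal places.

Sums needed: Σt·t = 131, Σt = 25, Σ1 = 7.
And Σt·y = 22, Σy = -2.
So MᵀM·[α, β]ᵀ = Mᵀy: [[131, 25]; [25, 7]]·[α, β]ᵀ = [22, -2]ᵀ.
Δ = 131·7 − 25² = 292.
α = (22·7 − 25·(-2))/292 = 51/73; β = (131·(-2) − 25·22)/292 = -203/73.
Residuals: 57/73, -140/73, 101/73, -1/73, -52/73, 43/73, -8/73; SSR = 516/73.

SSR = 7.07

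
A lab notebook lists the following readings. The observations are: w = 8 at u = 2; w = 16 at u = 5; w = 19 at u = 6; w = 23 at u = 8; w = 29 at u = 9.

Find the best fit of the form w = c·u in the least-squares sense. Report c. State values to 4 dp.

With design matrix A, AᵀA = [[210]] and Aᵀw = [655]ᵀ.
Hence c = 655 / 210 ≈ 3.11905.

c = 3.1190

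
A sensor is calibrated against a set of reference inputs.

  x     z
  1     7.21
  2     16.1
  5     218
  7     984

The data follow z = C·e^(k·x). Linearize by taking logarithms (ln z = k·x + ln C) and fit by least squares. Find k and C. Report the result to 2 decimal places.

k = 0.83, C = 3.17

With ln zᵢ as the transformed response and xᵢ as the regressor:
Σx = 15.0000, Σ(x)² = 79.0000, Σln z = 17.0304, Σx·ln z = 82.6970.
Equations: 79.0000·k + 15.0000·ln C = 82.6970;  15.0000·k + 4·ln C = 17.0304.
Slope k = (n·Σx·ln z − Σx·Σln z)/(n·Σ(x)² − (Σx)²) = (4·82.6970 − 15.0000·17.0304)/91.0000 = 0.82782; ln C = (Σln z − k·Σx)/n = 1.15327, so C = exp(1.15327) = 3.16855.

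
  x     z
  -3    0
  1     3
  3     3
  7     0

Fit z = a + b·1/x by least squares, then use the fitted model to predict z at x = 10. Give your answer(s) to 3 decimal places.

Entries of MᵀM: Σ1 = 4, Σ1/x = 8/7, Σ1/x·1/x = 548/441.
For Mᵀz: Σz = 6, Σ1/x·z = 4.
So MᵀM·[a, b]ᵀ = Mᵀz: [[4, 8/7]; [8/7, 548/441]]·[a, b]ᵀ = [6, 4]ᵀ.
Δ = 4·(548/441) − (8/7)² = 1616/441.
a = (6·(548/441) − (8/7)·4)/(1616/441) = 159/202; b = (4·4 − (8/7)·6)/(1616/441) = 252/101.
At x = 10: ẑ = (159/202)·(1) + (252/101)·(1/10) = 1047/1010.

ẑ = 1.037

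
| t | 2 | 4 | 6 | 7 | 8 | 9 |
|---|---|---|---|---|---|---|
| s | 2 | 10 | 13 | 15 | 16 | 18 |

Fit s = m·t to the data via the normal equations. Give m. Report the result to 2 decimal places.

The normal equations are: 250·m = 517.
(Σt·t = 250, Σt·s = 517.)
m = 517/250 = 2.068.

m = 2.07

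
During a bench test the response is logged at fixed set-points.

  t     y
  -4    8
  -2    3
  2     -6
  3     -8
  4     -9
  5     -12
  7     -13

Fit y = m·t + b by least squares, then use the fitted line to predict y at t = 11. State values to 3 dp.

ŷ = -23.000

AᵀA·[m, b]ᵀ = Aᵀy reads: 123·m + 15·b = -261;  15·m + 7·b = -37.
(Σt·t = 123, Σt = 15, Σ1 = 7, Σt·y = -261, Σy = -37.)
Eliminating b: 7·(row 1) − 15·(row 2) gives 636·m = 7·(-261) − 15·(-37) = -1272, so m = -2.
Then b = ((-37) − 15·(-2))/7 = -1.
At t = 11: ŷ = (-2)·(11) + (-1)·(1) = -23.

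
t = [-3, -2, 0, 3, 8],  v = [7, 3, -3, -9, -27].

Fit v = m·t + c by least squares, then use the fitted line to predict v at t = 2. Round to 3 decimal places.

With design matrix X, XᵀX = [[86, 6]; [6, 5]] and Xᵀv = [-270, -29]ᵀ.
det = 86·5 − 6² = 394.
m = ((-270)·5 − 6·(-29))/394 = -588/197; c = (86·(-29) − 6·(-270))/394 = -437/197.
At t = 2: v̂ = (-588/197)·(2) + (-437/197)·(1) = -1613/197.

v̂ = -8.188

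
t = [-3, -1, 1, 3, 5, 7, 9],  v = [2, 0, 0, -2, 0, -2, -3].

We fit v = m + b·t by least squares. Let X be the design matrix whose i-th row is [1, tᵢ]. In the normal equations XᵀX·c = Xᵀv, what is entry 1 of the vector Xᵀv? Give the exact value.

-5

Entry 1 ↔ basis 1, so (Xᵀv)_{1} = Σᵢ vᵢ = (1)·(2) + (1)·(0) + (1)·(0) + (1)·(-2) + (1)·(0) + (1)·(-2) + (1)·(-3) = -5.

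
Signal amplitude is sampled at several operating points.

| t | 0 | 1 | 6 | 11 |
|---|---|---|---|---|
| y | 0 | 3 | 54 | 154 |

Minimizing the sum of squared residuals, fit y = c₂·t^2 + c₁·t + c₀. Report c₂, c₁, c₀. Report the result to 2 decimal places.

c₂ = 1.00, c₁ = 3.04, c₀ = -0.45

Compute the Gram sums: Σt^2·t^2 = 15938, Σt^2·t = 1548, Σt^2 = 158, Σt·t = 158, Σt = 18, Σ1 = 4.
Moment sums: Σt^2·y = 20581, Σt·y = 2021, Σy = 211.
So MᵀM·[c₂, c₁, c₀]ᵀ = Mᵀy: [[15938, 1548, 158]; [1548, 158, 18]; [158, 18, 4]]·[c₂, c₁, c₀]ᵀ = [20581, 2021, 211]ᵀ.
Solving the 3×3 system (Gaussian elimination) gives c₂ = 9227/9220, c₁ = 28003/9220, c₀ = -825/1844.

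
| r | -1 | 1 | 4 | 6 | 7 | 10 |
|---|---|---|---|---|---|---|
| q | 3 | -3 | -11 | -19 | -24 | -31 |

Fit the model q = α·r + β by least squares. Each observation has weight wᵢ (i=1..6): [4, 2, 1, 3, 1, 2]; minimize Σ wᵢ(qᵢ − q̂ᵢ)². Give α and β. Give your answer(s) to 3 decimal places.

α = -3.142, β = -0.025

Entries of XᵀWX: Σwᵢ·r·r = 379, Σwᵢ·r = 47, Σwᵢ·1 = 13.
Moment sums: Σwᵢ·r·q = -1192, Σwᵢ·q = -148.
Eliminating β: 13·(row 1) − 47·(row 2) gives 2718·α = 13·(-1192) − 47·(-148) = -8540, so α = -4270/1359.
Then β = ((-148) − 47·(-4270/1359))/13 = -34/1359.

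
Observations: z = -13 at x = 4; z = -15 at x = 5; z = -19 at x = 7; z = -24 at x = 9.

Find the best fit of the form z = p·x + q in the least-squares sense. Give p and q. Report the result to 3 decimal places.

The normal system AᵀA·[p, q]ᵀ = Aᵀz is [[171, 25]; [25, 4]]·[p, q]ᵀ = [-476, -71]ᵀ.
det = 171·4 − 25² = 59.
p = ((-476)·4 − 25·(-71))/59 = -129/59; q = (171·(-71) − 25·(-476))/59 = -241/59.

p = -2.186, q = -4.085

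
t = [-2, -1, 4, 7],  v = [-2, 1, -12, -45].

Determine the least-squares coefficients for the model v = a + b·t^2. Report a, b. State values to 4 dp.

a = 2.2754, b = -0.9586

The normal equations are: 4·a + 70·b = -58;  70·a + 2674·b = -2404.
(Σ1 = 4, Σt^2 = 70, Σt^2·t^2 = 2674, Σv = -58, Σt^2·v = -2404.)
Determinant 4·2674 − 70² = 5796.
a = ((-58)·2674 − 70·(-2404))/5796 = 157/69; b = (4·(-2404) − 70·(-58))/5796 = -463/483.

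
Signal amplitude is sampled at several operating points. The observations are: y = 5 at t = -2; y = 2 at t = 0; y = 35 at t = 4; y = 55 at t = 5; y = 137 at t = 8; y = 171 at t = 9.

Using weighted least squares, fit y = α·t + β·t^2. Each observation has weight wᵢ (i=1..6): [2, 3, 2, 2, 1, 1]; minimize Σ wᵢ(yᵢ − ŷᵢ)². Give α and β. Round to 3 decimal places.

AᵀWA·[α, β]ᵀ = AᵀWy reads: 235·α + 1603·β = 3445;  1603·α + 12451·β = 26529.
Determinant 235·12451 − 1603² = 356376.
α = (3445·12451 − 1603·26529)/356376 = 91927/89094; β = (235·26529 − 1603·3445)/356376 = 177995/89094.

α = 1.032, β = 1.998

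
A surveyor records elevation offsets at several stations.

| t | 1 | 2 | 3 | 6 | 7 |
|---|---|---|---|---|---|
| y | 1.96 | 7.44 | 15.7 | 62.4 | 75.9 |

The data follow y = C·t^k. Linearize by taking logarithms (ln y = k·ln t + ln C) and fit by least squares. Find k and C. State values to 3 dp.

k = 1.899, C = 1.972

Taking logs, ln y = k·ln t + ln C, so regress ln y on ln t.
Σln t = 5.5294, Σ(ln t)² = 8.6844, Σln y = 13.8965, Σln t·ln y = 20.2473.
Equations: 8.6844·k + 5.5294·ln C = 20.2473;  5.5294·k + 5·ln C = 13.8965.
Slope k = (n·Σln t·ln y − Σln t·Σln y)/(n·Σ(ln t)² − (Σln t)²) = (5·20.2473 − 5.5294·13.8965)/12.8473 = 1.89899; ln C = (Σln y − k·Σln t)/n = 0.67922, so C = exp(0.67922) = 1.97234.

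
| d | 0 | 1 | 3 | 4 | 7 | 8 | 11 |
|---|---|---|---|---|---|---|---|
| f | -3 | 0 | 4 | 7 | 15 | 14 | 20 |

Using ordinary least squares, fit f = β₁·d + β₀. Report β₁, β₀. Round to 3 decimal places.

Forming AᵀA = [[260, 34]; [34, 7]] and Aᵀf = [477, 57]ᵀ gives AᵀA·[β₁, β₀]ᵀ = Aᵀf.
Eliminating β₀: 7·(row 1) − 34·(row 2) gives 664·β₁ = 7·477 − 34·57 = 1401, so β₁ = 1401/664.
Then β₀ = (57 − 34·(1401/664))/7 = -699/332.

β₁ = 2.110, β₀ = -2.105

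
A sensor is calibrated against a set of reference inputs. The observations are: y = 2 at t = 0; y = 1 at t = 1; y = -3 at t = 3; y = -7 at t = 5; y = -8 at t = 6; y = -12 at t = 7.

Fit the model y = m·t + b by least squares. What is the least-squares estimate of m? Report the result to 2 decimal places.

From the data, Σt·t = 120, Σt = 22, Σ1 = 6.
Right-hand side: Σt·y = -175, Σy = -27.
Δ = 120·6 − 22² = 236.
m = ((-175)·6 − 22·(-27))/236 = -114/59; b = (120·(-27) − 22·(-175))/236 = 305/118.

m = -1.93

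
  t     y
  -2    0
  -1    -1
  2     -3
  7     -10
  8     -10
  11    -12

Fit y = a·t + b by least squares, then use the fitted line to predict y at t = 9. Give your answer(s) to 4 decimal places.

ŷ = -10.7695

Forming XᵀX = [[243, 25]; [25, 6]] and Xᵀy = [-287, -36]ᵀ gives XᵀX·[a, b]ᵀ = Xᵀy.
Determinant 243·6 − 25² = 833.
a = ((-287)·6 − 25·(-36))/833 = -822/833; b = (243·(-36) − 25·(-287))/833 = -1573/833.
At t = 9: ŷ = (-822/833)·(9) + (-1573/833)·(1) = -8971/833.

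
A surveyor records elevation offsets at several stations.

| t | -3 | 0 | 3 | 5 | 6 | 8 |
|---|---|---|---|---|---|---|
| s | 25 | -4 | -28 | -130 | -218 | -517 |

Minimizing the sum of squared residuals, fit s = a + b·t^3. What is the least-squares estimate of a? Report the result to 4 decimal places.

Normal-equation sums: Σ1 = 6, Σt^3 = 853, Σt^3·t^3 = 325883.
Right-hand side: Σs = -872, Σt^3·s = -329473.
Eliminating b: 325883·(row 1) − 853·(row 2) gives 1227689·a = 325883·(-872) − 853·(-329473) = -3129507, so a = -3129507/1227689.
Then b = ((-329473) − 853·(-3129507/1227689))/325883 = -1233022/1227689.

a = -2.5491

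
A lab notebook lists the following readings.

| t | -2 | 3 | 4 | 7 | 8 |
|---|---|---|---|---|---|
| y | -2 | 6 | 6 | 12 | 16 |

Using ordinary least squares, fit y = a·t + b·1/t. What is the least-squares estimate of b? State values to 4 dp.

Setting ∂/∂a … = 0 gives: 142·a + 5·b = 258;  5·a + (12973/28224)·b = 115/14.
Δ = 142·(12973/28224) − 5² = 568283/14112.
a = (258·(12973/28224) − 5·(115/14))/(568283/14112) = 1093917/568283; b = (142·(115/14) − 5·258)/(568283/14112) = -1743840/568283.

b = -3.0686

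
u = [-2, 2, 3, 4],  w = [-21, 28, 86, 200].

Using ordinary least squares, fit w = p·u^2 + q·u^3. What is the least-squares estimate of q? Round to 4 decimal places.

q = 2.9417

From the data, Σu^2·u^2 = 369, Σu^2·u^3 = 1267, Σu^3·u^3 = 4953.
Right-hand side: Σu^2·w = 4002, Σu^3·w = 15514.
XᵀX·[p, q]ᵀ = Xᵀw becomes [[369, 1267]; [1267, 4953]]·[p, q]ᵀ = [4002, 15514]ᵀ.
Eliminating q: 4953·(row 1) − 1267·(row 2) gives 222368·p = 4953·4002 − 1267·15514 = 165668, so p = 41417/55592.
Then q = (15514 − 1267·(41417/55592))/4953 = 163533/55592.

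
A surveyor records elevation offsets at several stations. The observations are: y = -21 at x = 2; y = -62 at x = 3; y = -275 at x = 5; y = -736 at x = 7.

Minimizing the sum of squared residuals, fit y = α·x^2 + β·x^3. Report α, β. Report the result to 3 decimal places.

Sums needed: Σx^2·x^2 = 3123, Σx^2·x^3 = 20207, Σx^3·x^3 = 134067.
And Σx^2·y = -43581, Σx^3·y = -288665.
Normal equations: [[3123, 20207]; [20207, 134067]]·[α, β]ᵀ = [-43581, -288665]ᵀ.
Eliminating β: 134067·(row 1) − 20207·(row 2) gives 10368392·α = 134067·(-43581) − 20207·(-288665) = -9720272, so α = -1215034/1296049.
Then β = ((-288665) − 20207·(-1215034/1296049))/134067 = -2607441/1296049.

α = -0.937, β = -2.012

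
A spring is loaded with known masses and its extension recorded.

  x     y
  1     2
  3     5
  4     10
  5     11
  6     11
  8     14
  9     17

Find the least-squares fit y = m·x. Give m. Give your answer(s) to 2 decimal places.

Setting ∂/∂m … = 0 gives: 232·m = 443.
m = 443/232 = 1.90948.

m = 1.91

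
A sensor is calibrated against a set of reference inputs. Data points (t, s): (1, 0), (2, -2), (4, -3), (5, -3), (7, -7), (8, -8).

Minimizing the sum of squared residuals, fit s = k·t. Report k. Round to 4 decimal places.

Normal-equation sums: Σt·t = 159.
Right-hand side: Σt·s = -144.
k = (-144)/159 = -0.90566.

k = -0.9057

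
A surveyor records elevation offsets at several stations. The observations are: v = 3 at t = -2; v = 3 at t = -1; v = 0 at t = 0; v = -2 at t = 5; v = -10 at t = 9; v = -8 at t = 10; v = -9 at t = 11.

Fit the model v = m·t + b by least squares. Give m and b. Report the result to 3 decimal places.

m = -0.985, b = 1.215

Normal-equation sums: Σt·t = 332, Σt = 32, Σ1 = 7.
And Σt·v = -288, Σv = -23.
So AᵀA·[m, b]ᵀ = Aᵀv: [[332, 32]; [32, 7]]·[m, b]ᵀ = [-288, -23]ᵀ.
Eliminating b: 7·(row 1) − 32·(row 2) gives 1300·m = 7·(-288) − 32·(-23) = -1280, so m = -64/65.
Then b = ((-23) − 32·(-64/65))/7 = 79/65.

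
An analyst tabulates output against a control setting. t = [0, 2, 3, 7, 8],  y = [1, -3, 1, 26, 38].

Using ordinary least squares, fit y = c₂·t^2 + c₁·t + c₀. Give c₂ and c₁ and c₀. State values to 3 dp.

Compute the Gram sums: Σt^2·t^2 = 6594, Σt^2·t = 890, Σt^2 = 126, Σt·t = 126, Σt = 20, Σ1 = 5.
Moment sums: Σt^2·y = 3703, Σt·y = 483, Σy = 63.
XᵀX·[c₂, c₁, c₀]ᵀ = Xᵀy becomes [[6594, 890, 126]; [890, 126, 20]; [126, 20, 5]]·[c₂, c₁, c₀]ᵀ = [3703, 483, 63]ᵀ.
Inverting the 3×3 Gram matrix, [c₂, c₁, c₀]ᵀ = [5089/5168, -16751/5168, 1939/2584]ᵀ.

c₂ = 0.985, c₁ = -3.241, c₀ = 0.750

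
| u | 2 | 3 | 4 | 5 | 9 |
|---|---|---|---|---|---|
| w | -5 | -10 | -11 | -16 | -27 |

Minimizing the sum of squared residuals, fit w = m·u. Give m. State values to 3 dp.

From the data, Σu·u = 135.
And Σu·w = -407.
Normal equations: [[135]]·[m]ᵀ = [-407]ᵀ.
Hence m = -407 / 135 ≈ -3.01481.

m = -3.015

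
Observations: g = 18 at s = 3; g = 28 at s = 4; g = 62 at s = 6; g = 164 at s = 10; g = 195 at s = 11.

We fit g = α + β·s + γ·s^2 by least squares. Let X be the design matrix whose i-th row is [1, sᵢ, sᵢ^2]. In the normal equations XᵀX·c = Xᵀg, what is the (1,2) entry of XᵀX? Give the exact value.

34

Row 1 ↔ basis 1, column 2 ↔ basis s, so (XᵀX)_{1,2} = Σᵢ s = (1)·(3) + (1)·(4) + (1)·(6) + (1)·(10) + (1)·(11) = 34.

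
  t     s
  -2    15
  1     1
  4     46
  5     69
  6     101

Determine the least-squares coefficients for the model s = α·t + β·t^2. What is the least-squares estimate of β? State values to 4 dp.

With design matrix A, AᵀA = [[82, 398]; [398, 2194]] and Aᵀs = [1106, 6158]ᵀ.
Δ = 82·2194 − 398² = 21504.
α = (1106·2194 − 398·6158)/21504 = -95/84; β = (82·6158 − 398·1106)/21504 = 253/84.

β = 3.0119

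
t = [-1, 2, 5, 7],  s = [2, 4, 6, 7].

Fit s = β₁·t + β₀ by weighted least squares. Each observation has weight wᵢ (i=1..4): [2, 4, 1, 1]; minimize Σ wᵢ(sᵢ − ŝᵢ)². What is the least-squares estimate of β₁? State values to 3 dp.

β₁ = 0.636

The normal system XᵀWX·[β₁, β₀]ᵀ = XᵀWs is [[92, 18]; [18, 8]]·[β₁, β₀]ᵀ = [107, 33]ᵀ.
det = 92·8 − 18² = 412.
β₁ = (107·8 − 18·33)/412 = 131/206; β₀ = (92·33 − 18·107)/412 = 555/206.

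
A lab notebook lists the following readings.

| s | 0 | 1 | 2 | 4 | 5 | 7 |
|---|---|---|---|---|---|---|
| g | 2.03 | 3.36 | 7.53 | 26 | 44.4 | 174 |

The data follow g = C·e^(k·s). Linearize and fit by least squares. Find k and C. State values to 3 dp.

k = 0.638, C = 1.957

Taking logs, ln g = k·s + ln C, so regress ln g on s.
Σs = 19.0000, Σ(s)² = 95.0000, Σln g = 16.1493, Σs·ln g = 73.3617.
Equations: 95.0000·k + 19.0000·ln C = 73.3617;  19.0000·k + 6·ln C = 16.1493.
Solving (det = 209.0000): k = 0.63796, ln C = 0.67133, so C = exp(0.67133) = 1.95684.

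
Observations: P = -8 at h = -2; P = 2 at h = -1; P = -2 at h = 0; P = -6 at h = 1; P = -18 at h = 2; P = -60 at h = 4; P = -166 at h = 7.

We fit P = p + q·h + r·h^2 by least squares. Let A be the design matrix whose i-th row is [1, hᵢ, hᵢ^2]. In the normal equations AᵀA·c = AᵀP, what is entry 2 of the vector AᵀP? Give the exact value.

-1430

Entry 2 ↔ basis h, so (AᵀP)_{2} = Σᵢ (h)·Pᵢ = (-2)·(-8) + (-1)·(2) + (0)·(-2) + (1)·(-6) + (2)·(-18) + (4)·(-60) + (7)·(-166) = -1430.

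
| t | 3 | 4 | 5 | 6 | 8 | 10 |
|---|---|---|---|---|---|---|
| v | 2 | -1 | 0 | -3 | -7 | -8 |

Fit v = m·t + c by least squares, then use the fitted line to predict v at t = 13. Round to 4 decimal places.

v̂ = -13.1275

Entries of MᵀM: Σt·t = 250, Σt = 36, Σ1 = 6.
Moment sums: Σt·v = -152, Σv = -17.
So MᵀM·[m, c]ᵀ = Mᵀv: [[250, 36]; [36, 6]]·[m, c]ᵀ = [-152, -17]ᵀ.
Eliminating c: 6·(row 1) − 36·(row 2) gives 204·m = 6·(-152) − 36·(-17) = -300, so m = -25/17.
Then c = ((-17) − 36·(-25/17))/6 = 611/102.
At t = 13: v̂ = (-25/17)·(13) + (611/102)·(1) = -1339/102.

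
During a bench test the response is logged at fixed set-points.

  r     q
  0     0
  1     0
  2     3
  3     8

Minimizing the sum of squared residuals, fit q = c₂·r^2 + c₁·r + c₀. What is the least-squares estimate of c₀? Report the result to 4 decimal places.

c₀ = -0.0500

Forming XᵀX = [[98, 36, 14]; [36, 14, 6]; [14, 6, 4]] and Xᵀq = [84, 30, 11]ᵀ gives XᵀX·[c₂, c₁, c₀]ᵀ = Xᵀq.
Row-reducing yields c₂ = 5/4, c₁ = -21/20, c₀ = -1/20.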